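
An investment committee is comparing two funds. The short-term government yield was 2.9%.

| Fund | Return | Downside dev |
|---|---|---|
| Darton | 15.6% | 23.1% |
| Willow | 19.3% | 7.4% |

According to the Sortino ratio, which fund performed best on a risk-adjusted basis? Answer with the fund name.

Darton: Sortino ratio = (15.6% − 2.9%) / 23.1% = 0.550
Willow: Sortino ratio = (19.3% − 2.9%) / 7.4% = 2.216
Highest: Willow (2.216).

Willow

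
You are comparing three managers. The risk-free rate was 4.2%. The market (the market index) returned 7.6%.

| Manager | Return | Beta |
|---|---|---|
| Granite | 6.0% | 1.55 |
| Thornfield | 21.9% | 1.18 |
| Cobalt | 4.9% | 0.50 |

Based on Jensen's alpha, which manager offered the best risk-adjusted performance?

Thornfield

Granite: α = 6.0% − [4.2% + 1.55 × (7.6% − 4.2%)] = -3.470
Thornfield: α = 21.9% − [4.2% + 1.18 × (7.6% − 4.2%)] = 13.688
Cobalt: α = 4.9% − [4.2% + 0.50 × (7.6% − 4.2%)] = -1.000
Highest: Thornfield (13.688).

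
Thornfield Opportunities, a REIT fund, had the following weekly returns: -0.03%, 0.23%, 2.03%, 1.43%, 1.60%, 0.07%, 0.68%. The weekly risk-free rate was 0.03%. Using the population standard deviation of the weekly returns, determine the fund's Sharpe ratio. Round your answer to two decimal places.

μ = (-0.03 + 0.23 + 2.03 + 1.43 + 1.6 + 0.07 + 0.68) / 7 = 0.8586%
Σ(r − μ)² = 4.0869; population σ = √(4.0869/7) = 0.7641%
Sharpe = (μ − rf) / σ = (0.8586 − 0.03) / 0.7641 = 0.8286 / 0.7641 = 1.0844

1.08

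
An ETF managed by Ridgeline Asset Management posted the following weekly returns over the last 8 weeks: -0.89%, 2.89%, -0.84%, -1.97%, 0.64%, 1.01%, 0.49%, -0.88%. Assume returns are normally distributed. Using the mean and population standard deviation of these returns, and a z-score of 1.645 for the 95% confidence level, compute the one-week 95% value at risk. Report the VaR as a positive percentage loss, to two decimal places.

2.28

μ = (-0.89 + 2.89 − 0.84 − 1.97 + 0.64 + 1.01 + 0.49 − 0.88) / 8 = 0.450 / 8 = 0.0563%
Σ(r − μ)² = 16.1496; population σ = √(16.1496/8) = 1.4208%
VaR = −(μ − z·σ) = −(0.0563 − 1.645 × 1.4208) = −(-2.2809) = 2.2809%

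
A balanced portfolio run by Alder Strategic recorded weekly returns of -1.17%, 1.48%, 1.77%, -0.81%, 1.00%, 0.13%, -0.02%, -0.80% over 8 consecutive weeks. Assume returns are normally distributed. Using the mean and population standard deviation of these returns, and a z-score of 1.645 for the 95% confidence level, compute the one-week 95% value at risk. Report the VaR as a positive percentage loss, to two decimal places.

1.52

r̄ = (-1.17 + 1.48 + 1.77 − 0.81 + 1 + 0.13 − 0.02 − 0.8) / 8 = 0.1975%
Population σ = √[Σ(r − r̄)² / 8] = √[8.6936 / 8] = √1.0867 = 1.0424%
VaR = −(r̄ − z·σ) = −(0.1975 − 1.645 × 1.0424) = −(-1.5172) = 1.5172%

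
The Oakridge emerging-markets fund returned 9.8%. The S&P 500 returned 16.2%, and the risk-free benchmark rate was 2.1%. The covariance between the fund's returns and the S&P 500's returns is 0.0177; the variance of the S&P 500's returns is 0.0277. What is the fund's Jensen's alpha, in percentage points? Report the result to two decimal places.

-1.31

β = Cov / Var = 0.0177 / 0.0277 = 0.6390
E[R] = Rf + β(Rm − Rf) = 2.1% + 0.6390 × (16.2% − 2.1%) = 11.1099%
α = Rp − E[R] = 9.8% − 11.1099% = -1.3099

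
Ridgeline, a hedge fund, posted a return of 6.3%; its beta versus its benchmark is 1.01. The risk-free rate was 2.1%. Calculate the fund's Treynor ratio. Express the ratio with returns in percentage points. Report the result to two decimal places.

4.16

Treynor = (Rp − Rf) / β = (6.3% − 2.1%) / 1.01 = 4.20 / 1.01 = 4.1584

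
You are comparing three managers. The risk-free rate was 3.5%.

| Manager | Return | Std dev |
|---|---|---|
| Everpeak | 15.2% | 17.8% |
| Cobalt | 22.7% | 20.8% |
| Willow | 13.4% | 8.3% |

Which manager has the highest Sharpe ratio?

Willow

Everpeak: Sharpe ratio = (15.2% − 3.5%) / 17.8% = 0.657
Cobalt: Sharpe ratio = (22.7% − 3.5%) / 20.8% = 0.923
Willow: Sharpe ratio = (13.4% − 3.5%) / 8.3% = 1.193
Highest: Willow (1.193).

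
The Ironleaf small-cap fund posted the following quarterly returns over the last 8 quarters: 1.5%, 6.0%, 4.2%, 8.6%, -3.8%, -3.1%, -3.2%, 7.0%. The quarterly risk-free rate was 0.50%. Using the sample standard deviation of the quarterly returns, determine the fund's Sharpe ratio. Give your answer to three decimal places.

0.329

r̄ = (1.5 + 6 + 4.2 + 8.6 − 3.8 − 3.1 − 3.2 + 7) / 8 = 17.20 / 8 = 2.1500%
Σ(r − r̄)² = 176.1600; sample σ = √(176.1600/7) = 5.0165%
Sharpe = (r̄ − rf) / σ = (2.1500 − 0.5) / 5.0165 = 1.6500 / 5.0165 = 0.3289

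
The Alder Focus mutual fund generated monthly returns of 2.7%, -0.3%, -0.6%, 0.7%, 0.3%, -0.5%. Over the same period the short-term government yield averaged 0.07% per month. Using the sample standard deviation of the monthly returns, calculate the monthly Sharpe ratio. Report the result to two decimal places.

r̄ = (2.7 − 0.3 − 0.6 + 0.7 + 0.3 − 0.5) / 6 = 2.30 / 6 = 0.3833%
Sample std dev = √[7.6883 / 5] = 1.2400%
Sharpe = (r̄ − rf) / σ = (0.3833 − 0.07) / 1.2400 = 0.3133 / 1.2400 = 0.2527

0.25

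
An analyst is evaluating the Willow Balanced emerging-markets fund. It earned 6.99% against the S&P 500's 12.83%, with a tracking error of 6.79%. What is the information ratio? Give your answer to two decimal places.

IR = (Rp − Rb) / TE = (6.99% − 12.83%) / 6.79% = -5.84% / 6.79% = -0.8601

-0.86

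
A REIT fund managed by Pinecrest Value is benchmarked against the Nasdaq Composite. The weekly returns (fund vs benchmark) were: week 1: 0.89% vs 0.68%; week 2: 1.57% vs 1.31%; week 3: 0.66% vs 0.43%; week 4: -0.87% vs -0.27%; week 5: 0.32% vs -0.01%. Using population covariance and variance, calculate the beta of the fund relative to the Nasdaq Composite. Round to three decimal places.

1.366

r̄p = 0.5140%,  r̄m = 0.4280%
Cov = Σ(rp − r̄p)(rm − r̄m) / 5 = 0.4155
Var(rm) = Σ(rm − r̄m)² / 5 = 0.3041
β = Cov / Var = 0.4155 / 0.3041 = 1.3663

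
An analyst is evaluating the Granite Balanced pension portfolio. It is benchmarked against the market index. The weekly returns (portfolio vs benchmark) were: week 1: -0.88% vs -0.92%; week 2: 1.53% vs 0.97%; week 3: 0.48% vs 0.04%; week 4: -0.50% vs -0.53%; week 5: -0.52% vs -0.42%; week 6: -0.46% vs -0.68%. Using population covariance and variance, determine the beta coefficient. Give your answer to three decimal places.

r̄p = -0.0583%,  r̄m = -0.2567%
Cov = Σ(rp − r̄p)(rm − r̄m) / 6 = 0.5032
Var(rm) = Σ(rm − r̄m)² / 6 = 0.3856
β = Cov / Var = 0.5032 / 0.3856 = 1.3050

1.305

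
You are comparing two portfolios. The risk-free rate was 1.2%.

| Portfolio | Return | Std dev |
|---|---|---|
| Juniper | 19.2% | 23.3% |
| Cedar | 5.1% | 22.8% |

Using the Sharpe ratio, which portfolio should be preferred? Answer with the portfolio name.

Juniper

Juniper: Sharpe ratio = (19.2% − 1.2%) / 23.3% = 0.773
Cedar: Sharpe ratio = (5.1% − 1.2%) / 22.8% = 0.171
Highest: Juniper (0.773).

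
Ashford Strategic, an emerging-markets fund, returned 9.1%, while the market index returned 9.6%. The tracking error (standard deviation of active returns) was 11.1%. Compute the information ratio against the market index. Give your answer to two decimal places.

IR = (Rp − Rb) / TE = (9.1% − 9.6%) / 11.1% = -0.50% / 11.1% = -0.0450

-0.05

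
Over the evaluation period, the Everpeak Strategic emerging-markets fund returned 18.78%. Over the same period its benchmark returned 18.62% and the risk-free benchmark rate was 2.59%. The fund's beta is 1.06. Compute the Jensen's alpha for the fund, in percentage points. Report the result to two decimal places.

CAPM expected return = Rf + β(Rm − Rf) = 2.59% + 1.06 × (18.62% − 2.59%) = 2.59 + 1.06 × 16.03 = 19.5818%
Jensen's α = Rp − E[R] = 18.78% − 19.5818% = -0.8018

-0.80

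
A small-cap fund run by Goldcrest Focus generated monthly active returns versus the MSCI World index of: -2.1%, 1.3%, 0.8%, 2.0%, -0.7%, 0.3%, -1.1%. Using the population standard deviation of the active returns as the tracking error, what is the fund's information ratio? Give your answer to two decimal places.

μ = (-2.1 + 1.3 + 0.8 + 2 − 0.7 + 0.3 − 1.1) / 7 = 0.50 / 7 = 0.0714%
Σ(r − μ)² = (-2.1 − 0.0714)² + (1.3 − 0.0714)² + … = 12.4943
σ = √[12.4943 / 7] = 1.3360%
IR = μ / tracking error = 0.0714 / 1.3360 = 0.0534

0.05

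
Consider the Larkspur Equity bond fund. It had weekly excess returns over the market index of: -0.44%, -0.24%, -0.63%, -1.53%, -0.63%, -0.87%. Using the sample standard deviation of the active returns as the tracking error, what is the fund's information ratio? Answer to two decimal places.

Mean return r̄ = -4.340 / 6 = -0.7233%
Σ(r − r̄)² = (-0.44 − (-0.7233))² + (-0.24 − (-0.7233))² + (-0.63 − (-0.7233))² + … = 1.0035
sample σ = √(1.0035 / 5) = √0.2007 = 0.4480%
IR = r̄ / tracking error = -0.7233 / 0.4480 = -1.6145

-1.61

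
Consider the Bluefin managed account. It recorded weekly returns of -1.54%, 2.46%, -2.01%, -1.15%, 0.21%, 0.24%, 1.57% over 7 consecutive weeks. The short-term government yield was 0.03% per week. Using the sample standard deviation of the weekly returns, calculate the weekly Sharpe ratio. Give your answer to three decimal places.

-0.037

r̄ = (-1.54 + 2.46 − 2.01 − 1.15 + 0.21 + 0.24 + 1.57) / 7 = -0.220 / 7 = -0.0314%
Σ(r − r̄)² = (-1.54 − (-0.0314))² + (2.46 − (-0.0314))² + (-2.01 − (-0.0314))² + … = 16.3455
σ = √[16.3455 / 6] = 1.6505%
Sharpe = (r̄ − rf) / σ = (-0.0314 − 0.03) / 1.6505 = -0.0614 / 1.6505 = -0.0372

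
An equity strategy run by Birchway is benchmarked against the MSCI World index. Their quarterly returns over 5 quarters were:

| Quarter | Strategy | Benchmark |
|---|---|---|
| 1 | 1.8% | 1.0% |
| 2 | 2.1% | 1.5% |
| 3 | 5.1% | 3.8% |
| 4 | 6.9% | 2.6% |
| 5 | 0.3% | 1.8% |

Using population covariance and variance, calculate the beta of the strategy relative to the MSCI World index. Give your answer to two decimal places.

1.70

r̄p = 3.2400%,  r̄m = 2.1400%
Cov = Σ(rp − r̄p)(rm − r̄m) / 5 = 1.6284
Var(rm) = Σ(rm − r̄m)² / 5 = 0.9584
β = Cov / Var = 1.6284 / 0.9584 = 1.6991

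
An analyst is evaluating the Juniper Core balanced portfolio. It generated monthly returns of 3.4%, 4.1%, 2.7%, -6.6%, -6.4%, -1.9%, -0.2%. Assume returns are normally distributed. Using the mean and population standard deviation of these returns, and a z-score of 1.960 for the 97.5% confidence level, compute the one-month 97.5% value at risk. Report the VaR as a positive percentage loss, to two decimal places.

8.83

Mean return r̄ = -4.90 / 7 = -0.7000%
Σ(r − r̄)² = (3.4 − (-0.7000))² + (4.1 − (-0.7000))² + … = 120.4000
population σ = √(120.4000 / 7) = √17.2000 = 4.1473%
VaR = −(r̄ − z·σ) = −(-0.7000 − 1.960 × 4.1473) = −(-8.8287) = 8.8287%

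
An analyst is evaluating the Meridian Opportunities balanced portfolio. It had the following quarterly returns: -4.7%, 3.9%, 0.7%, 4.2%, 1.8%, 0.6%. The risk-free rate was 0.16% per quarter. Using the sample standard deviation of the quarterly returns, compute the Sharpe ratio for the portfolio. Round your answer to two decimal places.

Mean return μ = 6.50 / 6 = 1.0833%
Sample std dev = √[51.9883 / 5] = 3.2245%
Sharpe = (μ − rf) / σ = (1.0833 − 0.16) / 3.2245 = 0.9233 / 3.2245 = 0.2863

0.29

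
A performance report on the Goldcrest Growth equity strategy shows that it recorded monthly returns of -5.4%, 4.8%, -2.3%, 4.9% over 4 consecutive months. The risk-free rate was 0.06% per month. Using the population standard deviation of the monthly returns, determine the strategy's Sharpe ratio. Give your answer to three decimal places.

0.098

μ = (-5.4 + 4.8 − 2.3 + 4.9) / 4 = 2.00 / 4 = 0.5000%
Population σ = √[Σ(r − μ)² / 4] = √[80.5000 / 4] = √20.1250 = 4.4861%
Sharpe = (μ − rf) / σ = (0.5000 − 0.06) / 4.4861 = 0.4400 / 4.4861 = 0.0981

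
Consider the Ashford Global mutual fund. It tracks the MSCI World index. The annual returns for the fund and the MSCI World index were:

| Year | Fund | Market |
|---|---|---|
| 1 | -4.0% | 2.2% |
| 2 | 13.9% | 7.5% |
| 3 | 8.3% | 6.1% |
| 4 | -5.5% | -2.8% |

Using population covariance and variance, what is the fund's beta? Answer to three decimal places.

1.881

r̄p = 3.1750%,  r̄m = 3.2500%
Cov = Σ(rp − r̄p)(rm − r̄m) / 4 = 30.0513
Var(rm) = Σ(rm − r̄m)² / 4 = 15.9725
β = Cov / Var = 30.0513 / 15.9725 = 1.8814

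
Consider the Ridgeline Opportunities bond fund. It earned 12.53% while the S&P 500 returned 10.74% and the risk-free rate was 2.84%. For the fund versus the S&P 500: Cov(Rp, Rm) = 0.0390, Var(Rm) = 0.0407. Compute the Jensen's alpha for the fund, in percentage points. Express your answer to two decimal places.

2.12

β = Cov / Var = 0.0390 / 0.0407 = 0.9582
E[R] = Rf + β(Rm − Rf) = 2.84% + 0.9582 × (10.74% − 2.84%) = 10.4098%
α = Rp − E[R] = 12.53% − 10.4098% = 2.1202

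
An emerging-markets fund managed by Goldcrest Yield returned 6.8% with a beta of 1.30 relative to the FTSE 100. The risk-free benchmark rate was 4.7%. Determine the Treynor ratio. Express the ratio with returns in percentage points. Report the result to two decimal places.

1.62

Treynor = (Rp − Rf) / β = (6.8% − 4.7%) / 1.30 = 2.10 / 1.30 = 1.6154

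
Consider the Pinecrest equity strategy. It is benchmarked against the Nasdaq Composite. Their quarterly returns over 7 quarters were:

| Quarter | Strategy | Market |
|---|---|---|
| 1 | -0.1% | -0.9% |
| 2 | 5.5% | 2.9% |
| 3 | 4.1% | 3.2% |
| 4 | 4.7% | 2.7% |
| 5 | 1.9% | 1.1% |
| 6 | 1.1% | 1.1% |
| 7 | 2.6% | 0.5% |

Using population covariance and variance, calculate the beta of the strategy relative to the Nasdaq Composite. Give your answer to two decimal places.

1.23

r̄p = 2.8286%,  r̄m = 1.5143%
Cov = Σ(rp − r̄p)(rm − r̄m) / 7 = 2.3524
Var(rm) = Σ(rm − r̄m)² / 7 = 1.9098
β = Cov / Var = 2.3524 / 1.9098 = 1.2318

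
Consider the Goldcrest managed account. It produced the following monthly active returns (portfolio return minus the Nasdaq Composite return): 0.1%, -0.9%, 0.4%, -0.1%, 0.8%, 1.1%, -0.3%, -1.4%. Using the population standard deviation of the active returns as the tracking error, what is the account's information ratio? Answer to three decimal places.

Mean return μ = -0.30 / 8 = -0.0375%
Σ(r − μ)² = (0.1 − (-0.0375))² + (-0.9 − (-0.0375))² + … = 4.8788
σ = √[4.8788 / 8] = 0.7809%
IR = μ / tracking error = -0.0375 / 0.7809 = -0.0480

-0.048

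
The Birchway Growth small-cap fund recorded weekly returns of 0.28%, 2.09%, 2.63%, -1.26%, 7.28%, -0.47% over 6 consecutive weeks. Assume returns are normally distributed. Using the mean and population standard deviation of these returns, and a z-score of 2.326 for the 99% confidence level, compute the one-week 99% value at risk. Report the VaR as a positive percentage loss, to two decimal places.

4.79

r̄ = (0.28 + 2.09 + 2.63 − 1.26 + 7.28 − 0.47) / 6 = 10.550 / 6 = 1.7583%
Σ(r − r̄)² = 47.6199; population σ = √(47.6199/6) = 2.8172%
VaR = −(r̄ − z·σ) = −(1.7583 − 2.326 × 2.8172) = −(-4.7945) = 4.7945%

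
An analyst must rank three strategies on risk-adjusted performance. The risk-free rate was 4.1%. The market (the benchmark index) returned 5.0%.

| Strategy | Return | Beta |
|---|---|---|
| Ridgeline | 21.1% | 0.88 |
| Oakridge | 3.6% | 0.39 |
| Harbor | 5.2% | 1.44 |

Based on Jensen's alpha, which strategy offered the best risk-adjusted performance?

Ridgeline: α = 21.1% − [4.1% + 0.88 × (5.0% − 4.1%)] = 16.208
Oakridge: α = 3.6% − [4.1% + 0.39 × (5.0% − 4.1%)] = -0.851
Harbor: α = 5.2% − [4.1% + 1.44 × (5.0% − 4.1%)] = -0.196
Highest: Ridgeline (16.208).

Ridgeline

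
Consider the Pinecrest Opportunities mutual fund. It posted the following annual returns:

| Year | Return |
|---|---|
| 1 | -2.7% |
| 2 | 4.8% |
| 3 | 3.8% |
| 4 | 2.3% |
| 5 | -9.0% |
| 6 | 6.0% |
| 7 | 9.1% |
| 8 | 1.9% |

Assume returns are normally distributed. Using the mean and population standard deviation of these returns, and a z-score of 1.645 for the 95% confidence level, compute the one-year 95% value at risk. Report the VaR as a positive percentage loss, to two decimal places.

6.61

r̄ = (-2.7 + 4.8 + 3.8 + 2.3 − 9 + 6 + 9.1 + 1.9) / 8 = 2.0250%
Σ(r − r̄)² = (-2.7 − 2.0250)² + (4.8 − 2.0250)² + … = 220.6750
population σ = √(220.6750 / 8) = √27.5844 = 5.2521%
VaR = −(r̄ − z·σ) = −(2.0250 − 1.645 × 5.2521) = −(-6.6147) = 6.6147%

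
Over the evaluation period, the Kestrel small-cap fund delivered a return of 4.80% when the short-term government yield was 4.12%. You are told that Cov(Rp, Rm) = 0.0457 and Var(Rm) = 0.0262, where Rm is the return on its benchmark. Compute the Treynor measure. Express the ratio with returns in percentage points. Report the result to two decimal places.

β = Cov / Var = 0.0457 / 0.0262 = 1.7443
Treynor = (Rp − Rf) / β = (4.80% − 4.12%) / 1.7443 = 0.68 / 1.7443 = 0.3898

0.39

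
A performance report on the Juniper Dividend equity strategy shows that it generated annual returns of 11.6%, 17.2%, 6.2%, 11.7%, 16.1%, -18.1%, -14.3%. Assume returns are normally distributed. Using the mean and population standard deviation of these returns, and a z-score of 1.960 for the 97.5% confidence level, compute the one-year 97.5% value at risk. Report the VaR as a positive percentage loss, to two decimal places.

22.01

Mean return r̄ = 30.40 / 7 = 4.3429%
Σ(r − r̄)² = (11.6 − 4.3429)² + (17.2 − 4.3429)² + … = 1265.0171
population σ = √(1265.0171 / 7) = √180.7167 = 13.4431%
VaR = −(r̄ − z·σ) = −(4.3429 − 1.960 × 13.4431) = −(-22.0056) = 22.0056%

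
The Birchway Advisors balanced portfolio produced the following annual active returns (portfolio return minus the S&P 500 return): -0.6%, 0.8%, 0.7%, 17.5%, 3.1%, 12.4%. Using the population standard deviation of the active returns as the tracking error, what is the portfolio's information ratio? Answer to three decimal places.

0.828

μ = (-0.6 + 0.8 + 0.7 + 17.5 + 3.1 + 12.4) / 6 = 5.6500%
Σ(r − μ)² = 279.5750; population σ = √(279.5750/6) = 6.8261%
IR = μ / tracking error = 5.6500 / 6.8261 = 0.8277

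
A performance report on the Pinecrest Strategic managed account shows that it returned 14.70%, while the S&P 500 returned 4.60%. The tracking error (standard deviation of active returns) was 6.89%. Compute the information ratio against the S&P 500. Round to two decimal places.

IR = (Rp − Rb) / TE = (14.70% − 4.60%) / 6.89% = 10.10% / 6.89% = 1.4659

1.47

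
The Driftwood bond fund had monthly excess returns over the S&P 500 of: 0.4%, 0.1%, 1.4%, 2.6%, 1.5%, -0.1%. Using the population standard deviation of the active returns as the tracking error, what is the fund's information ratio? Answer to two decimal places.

Mean return r̄ = 5.90 / 6 = 0.9833%
Σ(r − r̄)² = (0.4 − 0.9833)² + (0.1 − 0.9833)² + (1.4 − 0.9833)² + … = 5.3483
σ = √[5.3483 / 6] = 0.9441%
IR = r̄ / tracking error = 0.9833 / 0.9441 = 1.0415

1.04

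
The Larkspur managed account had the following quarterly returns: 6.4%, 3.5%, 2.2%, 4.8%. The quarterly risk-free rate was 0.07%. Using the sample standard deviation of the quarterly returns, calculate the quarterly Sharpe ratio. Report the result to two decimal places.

2.31

Mean return r̄ = 16.90 / 4 = 4.2250%
Σ(r − r̄)² = 9.6875; sample σ = √(9.6875/3) = 1.7970%
Sharpe = (r̄ − rf) / σ = (4.2250 − 0.07) / 1.7970 = 4.1550 / 1.7970 = 2.3122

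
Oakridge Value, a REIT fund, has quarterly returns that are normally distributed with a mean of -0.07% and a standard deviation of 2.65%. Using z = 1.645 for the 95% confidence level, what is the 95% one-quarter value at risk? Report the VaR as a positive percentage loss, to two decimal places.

4.43

VaR (as % loss) = −(μ − z·σ) = −(-0.07% − 1.645 × 2.65%) = −(-4.42925%) = 4.42925%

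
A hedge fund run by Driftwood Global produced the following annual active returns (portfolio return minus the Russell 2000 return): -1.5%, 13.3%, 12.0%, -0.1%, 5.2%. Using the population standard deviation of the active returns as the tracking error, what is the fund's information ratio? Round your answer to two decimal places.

0.96

μ = (-1.5 + 13.3 + 12 − 0.1 + 5.2) / 5 = 28.90 / 5 = 5.7800%
Σ(r − μ)² = 183.1480; population σ = √(183.1480/5) = 6.0522%
IR = μ / tracking error = 5.7800 / 6.0522 = 0.9550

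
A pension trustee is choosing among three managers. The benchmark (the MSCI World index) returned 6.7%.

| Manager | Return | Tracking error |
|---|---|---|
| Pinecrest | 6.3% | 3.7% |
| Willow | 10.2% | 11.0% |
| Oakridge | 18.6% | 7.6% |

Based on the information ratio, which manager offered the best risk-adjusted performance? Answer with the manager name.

Oakridge

Pinecrest: IR = (6.3% − 6.7%) / 3.7% = -0.108
Willow: IR = (10.2% − 6.7%) / 11.0% = 0.318
Oakridge: IR = (18.6% − 6.7%) / 7.6% = 1.566
Highest: Oakridge (1.566).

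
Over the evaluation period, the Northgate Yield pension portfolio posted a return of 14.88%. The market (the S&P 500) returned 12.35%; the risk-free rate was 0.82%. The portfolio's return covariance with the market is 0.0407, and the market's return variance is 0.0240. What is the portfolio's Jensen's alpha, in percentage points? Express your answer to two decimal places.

-5.49

β = Cov / Var = 0.0407 / 0.0240 = 1.6958
E[R] = Rf + β(Rm − Rf) = 0.82% + 1.6958 × (12.35% − 0.82%) = 20.3726%
α = Rp − E[R] = 14.88% − 20.3726% = -5.4926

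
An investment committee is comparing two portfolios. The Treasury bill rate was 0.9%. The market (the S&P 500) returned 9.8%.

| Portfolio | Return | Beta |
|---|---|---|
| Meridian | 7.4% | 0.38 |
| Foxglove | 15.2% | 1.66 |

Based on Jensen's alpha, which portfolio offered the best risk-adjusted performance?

Meridian

Meridian: α = 7.4% − [0.9% + 0.38 × (9.8% − 0.9%)] = 3.118
Foxglove: α = 15.2% − [0.9% + 1.66 × (9.8% − 0.9%)] = -0.474
Highest: Meridian (3.118).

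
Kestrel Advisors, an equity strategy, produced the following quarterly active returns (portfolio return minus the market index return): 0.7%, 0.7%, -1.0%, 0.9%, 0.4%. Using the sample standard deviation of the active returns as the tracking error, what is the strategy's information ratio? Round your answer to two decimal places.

0.44

r̄ = (0.7 + 0.7 − 1 + 0.9 + 0.4) / 5 = 0.3400%
Σ(r − r̄)² = 2.3720; sample σ = √(2.3720/4) = 0.7701%
IR = r̄ / tracking error = 0.3400 / 0.7701 = 0.4415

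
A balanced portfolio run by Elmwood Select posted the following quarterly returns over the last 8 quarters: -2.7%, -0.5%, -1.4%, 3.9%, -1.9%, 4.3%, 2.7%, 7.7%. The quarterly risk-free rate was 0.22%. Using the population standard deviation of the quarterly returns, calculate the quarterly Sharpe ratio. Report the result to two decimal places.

0.37

Mean return μ = 12.10 / 8 = 1.5125%
Population std dev = √[95.0888 / 8] = 3.4476%
Sharpe = (μ − rf) / σ = (1.5125 − 0.22) / 3.4476 = 1.2925 / 3.4476 = 0.3749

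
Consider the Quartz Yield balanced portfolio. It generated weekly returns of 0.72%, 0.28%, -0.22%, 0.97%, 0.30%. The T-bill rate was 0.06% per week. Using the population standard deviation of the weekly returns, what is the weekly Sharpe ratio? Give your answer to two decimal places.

Mean return μ = 2.050 / 5 = 0.4100%
Σ(r − μ)² = (0.72 − 0.4100)² + (0.28 − 0.4100)² + (-0.22 − 0.4100)² + … = 0.8356
σ = √[0.8356 / 5] = 0.4088%
Sharpe = (μ − rf) / σ = (0.4100 − 0.06) / 0.4088 = 0.3500 / 0.4088 = 0.8562

0.86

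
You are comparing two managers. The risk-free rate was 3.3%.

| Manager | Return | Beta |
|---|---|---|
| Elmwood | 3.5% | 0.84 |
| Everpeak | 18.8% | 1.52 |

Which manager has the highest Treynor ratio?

Everpeak

Elmwood: Treynor = (3.5% − 3.3%) / 0.84 = 0.238
Everpeak: Treynor = (18.8% − 3.3%) / 1.52 = 10.197
Highest: Everpeak (10.197).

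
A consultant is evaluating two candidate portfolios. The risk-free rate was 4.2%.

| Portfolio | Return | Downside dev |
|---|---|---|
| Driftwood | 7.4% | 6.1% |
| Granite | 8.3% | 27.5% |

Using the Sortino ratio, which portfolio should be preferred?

Driftwood

Driftwood: Sortino ratio = (7.4% − 4.2%) / 6.1% = 0.525
Granite: Sortino ratio = (8.3% − 4.2%) / 27.5% = 0.149
Highest: Driftwood (0.525).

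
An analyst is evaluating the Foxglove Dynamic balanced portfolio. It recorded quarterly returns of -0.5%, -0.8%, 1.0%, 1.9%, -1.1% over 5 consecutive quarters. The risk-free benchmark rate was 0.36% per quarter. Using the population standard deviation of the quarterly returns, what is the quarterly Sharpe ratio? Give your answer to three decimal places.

-0.225

r̄ = (-0.5 − 0.8 + 1 + 1.9 − 1.1) / 5 = 0.50 / 5 = 0.1000%
Population std dev = √[6.6600 / 5] = 1.1541%
Sharpe = (r̄ − rf) / σ = (0.1000 − 0.36) / 1.1541 = -0.2600 / 1.1541 = -0.2253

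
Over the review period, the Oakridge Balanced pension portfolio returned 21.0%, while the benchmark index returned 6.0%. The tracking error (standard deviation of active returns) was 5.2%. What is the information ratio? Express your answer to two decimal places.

2.88

IR = (Rp − Rb) / TE = (21.0% − 6.0%) / 5.2% = 15.00% / 5.2% = 2.8846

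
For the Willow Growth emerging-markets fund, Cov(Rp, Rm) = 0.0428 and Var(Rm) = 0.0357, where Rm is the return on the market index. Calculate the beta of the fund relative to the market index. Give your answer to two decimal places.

β = Cov(Rp, Rm) / Var(Rm) = 0.0428 / 0.0357 = 1.1989

1.20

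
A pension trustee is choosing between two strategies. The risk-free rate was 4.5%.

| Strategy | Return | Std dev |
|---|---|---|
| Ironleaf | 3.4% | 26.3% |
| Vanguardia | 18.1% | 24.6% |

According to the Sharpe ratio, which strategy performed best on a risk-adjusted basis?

Vanguardia

Ironleaf: Sharpe ratio = (3.4% − 4.5%) / 26.3% = -0.042
Vanguardia: Sharpe ratio = (18.1% − 4.5%) / 24.6% = 0.553
Highest: Vanguardia (0.553).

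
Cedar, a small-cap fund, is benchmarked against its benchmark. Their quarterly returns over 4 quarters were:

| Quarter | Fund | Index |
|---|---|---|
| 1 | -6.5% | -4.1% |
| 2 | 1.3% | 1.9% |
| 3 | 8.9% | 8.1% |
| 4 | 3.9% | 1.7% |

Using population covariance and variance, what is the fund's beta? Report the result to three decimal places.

r̄p = 1.9000%,  r̄m = 1.9000%
Cov = Σ(rp − r̄p)(rm − r̄m) / 4 = 23.3500
Var(rm) = Σ(rm − r̄m)² / 4 = 18.6200
β = Cov / Var = 23.3500 / 18.6200 = 1.2540

1.254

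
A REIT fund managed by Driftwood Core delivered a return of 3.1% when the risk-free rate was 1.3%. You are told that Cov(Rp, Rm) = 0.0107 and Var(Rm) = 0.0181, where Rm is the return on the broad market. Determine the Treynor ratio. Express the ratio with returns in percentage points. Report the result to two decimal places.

β = Cov / Var = 0.0107 / 0.0181 = 0.5912
Treynor = (Rp − Rf) / β = (3.1% − 1.3%) / 0.5912 = 1.80 / 0.5912 = 3.0447

3.04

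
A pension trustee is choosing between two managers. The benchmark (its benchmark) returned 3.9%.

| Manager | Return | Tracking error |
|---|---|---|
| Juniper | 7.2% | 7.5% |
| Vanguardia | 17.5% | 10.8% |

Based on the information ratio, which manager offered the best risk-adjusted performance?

Vanguardia

Juniper: IR = (7.2% − 3.9%) / 7.5% = 0.440
Vanguardia: IR = (17.5% − 3.9%) / 10.8% = 1.259
Highest: Vanguardia (1.259).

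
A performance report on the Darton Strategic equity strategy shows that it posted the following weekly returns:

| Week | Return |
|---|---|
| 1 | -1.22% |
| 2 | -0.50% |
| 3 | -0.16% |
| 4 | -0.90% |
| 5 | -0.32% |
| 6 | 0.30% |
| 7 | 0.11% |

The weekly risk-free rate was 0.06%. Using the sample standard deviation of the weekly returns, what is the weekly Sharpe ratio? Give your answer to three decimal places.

-0.824

r̄ = (-1.22 − 0.5 − 0.16 − 0.9 − 0.32 + 0.3 + 0.11) / 7 = -2.690 / 7 = -0.3843%
Sample σ = √[Σ(r − r̄)² / 6] = √[1.7448 / 6] = √0.2908 = 0.5393%
Sharpe = (r̄ − rf) / σ = (-0.3843 − 0.06) / 0.5393 = -0.4443 / 0.5393 = -0.8238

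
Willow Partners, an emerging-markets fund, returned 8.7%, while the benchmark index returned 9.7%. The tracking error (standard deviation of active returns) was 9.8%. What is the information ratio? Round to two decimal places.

-0.10

IR = (Rp − Rb) / TE = (8.7% − 9.7%) / 9.8% = -1.00% / 9.8% = -0.1020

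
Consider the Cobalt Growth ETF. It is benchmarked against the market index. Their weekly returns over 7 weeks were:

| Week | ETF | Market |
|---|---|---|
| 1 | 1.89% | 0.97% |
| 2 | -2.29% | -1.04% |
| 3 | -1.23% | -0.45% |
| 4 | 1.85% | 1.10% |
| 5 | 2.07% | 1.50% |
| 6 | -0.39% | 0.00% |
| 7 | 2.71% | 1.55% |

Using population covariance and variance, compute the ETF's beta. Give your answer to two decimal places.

1.89

r̄p = 0.6586%,  r̄m = 0.5186%
Cov = Σ(rp − r̄p)(rm − r̄m) / 7 = 1.6740
Var(rm) = Σ(rm − r̄m)² / 7 = 0.8864
β = Cov / Var = 1.6740 / 0.8864 = 1.8885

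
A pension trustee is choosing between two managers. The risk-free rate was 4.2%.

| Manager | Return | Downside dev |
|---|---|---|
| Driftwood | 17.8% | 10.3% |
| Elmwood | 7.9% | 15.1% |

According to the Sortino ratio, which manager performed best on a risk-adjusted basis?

Driftwood: Sortino ratio = (17.8% − 4.2%) / 10.3% = 1.320
Elmwood: Sortino ratio = (7.9% − 4.2%) / 15.1% = 0.245
Highest: Driftwood (1.320).

Driftwood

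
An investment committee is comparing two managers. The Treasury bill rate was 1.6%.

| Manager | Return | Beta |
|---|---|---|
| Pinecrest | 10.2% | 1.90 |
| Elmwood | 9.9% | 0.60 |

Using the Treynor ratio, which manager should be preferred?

Pinecrest: Treynor = (10.2% − 1.6%) / 1.90 = 4.526
Elmwood: Treynor = (9.9% − 1.6%) / 0.60 = 13.833
Highest: Elmwood (13.833).

Elmwood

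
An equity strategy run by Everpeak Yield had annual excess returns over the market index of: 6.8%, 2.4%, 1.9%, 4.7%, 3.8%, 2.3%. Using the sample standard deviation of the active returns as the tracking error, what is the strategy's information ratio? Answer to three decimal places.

Mean return μ = 21.90 / 6 = 3.6500%
Sample std dev = √[17.4950 / 5] = 1.8706%
IR = μ / tracking error = 3.6500 / 1.8706 = 1.9512

1.951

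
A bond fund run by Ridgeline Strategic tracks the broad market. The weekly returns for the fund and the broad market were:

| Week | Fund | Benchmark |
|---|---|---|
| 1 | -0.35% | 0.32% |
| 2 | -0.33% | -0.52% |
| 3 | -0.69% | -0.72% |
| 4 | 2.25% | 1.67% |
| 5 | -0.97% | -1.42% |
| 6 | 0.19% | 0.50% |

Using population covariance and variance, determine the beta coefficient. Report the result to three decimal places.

0.974

r̄p = 0.0167%,  r̄m = -0.0283%
Cov = Σ(rp − r̄p)(rm − r̄m) / 6 = 0.9649
Var(rm) = Σ(rm − r̄m)² / 6 = 0.9903
β = Cov / Var = 0.9649 / 0.9903 = 0.9744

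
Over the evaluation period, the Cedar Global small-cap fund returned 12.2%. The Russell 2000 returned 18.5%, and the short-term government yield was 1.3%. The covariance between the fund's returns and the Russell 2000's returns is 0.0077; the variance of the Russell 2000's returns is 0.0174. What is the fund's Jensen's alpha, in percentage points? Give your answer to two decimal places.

β = Cov / Var = 0.0077 / 0.0174 = 0.4425
E[R] = Rf + β(Rm − Rf) = 1.3% + 0.4425 × (18.5% − 1.3%) = 8.9110%
α = Rp − E[R] = 12.2% − 8.9110% = 3.2890

3.29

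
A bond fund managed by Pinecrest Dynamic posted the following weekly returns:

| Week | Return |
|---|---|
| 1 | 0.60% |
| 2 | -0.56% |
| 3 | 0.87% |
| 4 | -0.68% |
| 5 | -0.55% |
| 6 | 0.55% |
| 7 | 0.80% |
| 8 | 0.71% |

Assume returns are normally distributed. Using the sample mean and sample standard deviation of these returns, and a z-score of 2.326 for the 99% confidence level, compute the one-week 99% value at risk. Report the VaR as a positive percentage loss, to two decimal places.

1.37

Mean return r̄ = 1.740 / 8 = 0.2175%
Σ(r − r̄)² = 3.2636; sample σ = √(3.2636/7) = 0.6828%
VaR = −(r̄ − z·σ) = −(0.2175 − 2.326 × 0.6828) = −(-1.3707) = 1.3707%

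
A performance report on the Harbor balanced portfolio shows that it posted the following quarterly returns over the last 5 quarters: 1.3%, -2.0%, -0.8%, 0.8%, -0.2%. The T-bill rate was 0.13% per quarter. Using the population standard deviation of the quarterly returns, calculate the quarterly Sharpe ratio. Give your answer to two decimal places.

r̄ = (1.3 − 2 − 0.8 + 0.8 − 0.2) / 5 = -0.90 / 5 = -0.1800%
Population σ = √[Σ(r − r̄)² / 5] = √[6.8480 / 5] = √1.3696 = 1.1703%
Sharpe = (r̄ − rf) / σ = (-0.1800 − 0.13) / 1.1703 = -0.3100 / 1.1703 = -0.2649

-0.26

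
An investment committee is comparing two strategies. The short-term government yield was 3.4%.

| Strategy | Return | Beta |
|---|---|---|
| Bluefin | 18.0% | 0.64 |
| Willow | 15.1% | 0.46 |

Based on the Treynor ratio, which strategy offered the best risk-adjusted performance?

Bluefin: Treynor = (18.0% − 3.4%) / 0.64 = 22.813
Willow: Treynor = (15.1% − 3.4%) / 0.46 = 25.435
Highest: Willow (25.435).

Willow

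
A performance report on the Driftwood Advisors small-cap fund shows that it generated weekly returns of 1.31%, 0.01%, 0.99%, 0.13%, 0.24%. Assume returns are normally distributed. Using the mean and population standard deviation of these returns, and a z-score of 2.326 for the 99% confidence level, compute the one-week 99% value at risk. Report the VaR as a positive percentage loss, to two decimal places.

μ = (1.31 + 0.01 + 0.99 + 0.13 + 0.24) / 5 = 2.680 / 5 = 0.5360%
Σ(r − μ)² = (1.31 − 0.5360)² + (0.01 − 0.5360)² + (0.99 − 0.5360)² + … = 1.3343
population σ = √(1.3343 / 5) = √0.2669 = 0.5166%
VaR = −(μ − z·σ) = −(0.5360 − 2.326 × 0.5166) = −(-0.6656) = 0.6656%

0.67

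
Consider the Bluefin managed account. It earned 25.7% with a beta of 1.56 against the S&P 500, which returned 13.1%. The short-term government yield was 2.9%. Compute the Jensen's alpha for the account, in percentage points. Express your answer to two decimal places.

CAPM expected return = Rf + β(Rm − Rf) = 2.9% + 1.56 × (13.1% − 2.9%) = 2.9 + 1.56 × 10.20 = 18.8120%
Jensen's α = Rp − E[R] = 25.7% − 18.8120% = 6.8880

6.89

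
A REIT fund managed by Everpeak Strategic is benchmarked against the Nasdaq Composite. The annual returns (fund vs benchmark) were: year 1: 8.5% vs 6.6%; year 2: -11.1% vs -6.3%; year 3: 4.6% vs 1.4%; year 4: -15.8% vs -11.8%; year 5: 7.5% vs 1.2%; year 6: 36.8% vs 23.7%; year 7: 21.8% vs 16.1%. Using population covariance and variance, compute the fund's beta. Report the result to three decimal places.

1.450

r̄p = 7.4714%,  r̄m = 4.4143%
Cov = Σ(rp − r̄p)(rm − r̄m) / 7 = 188.5976
Var(rm) = Σ(rm − r̄m)² / 7 = 130.0555
β = Cov / Var = 188.5976 / 130.0555 = 1.4501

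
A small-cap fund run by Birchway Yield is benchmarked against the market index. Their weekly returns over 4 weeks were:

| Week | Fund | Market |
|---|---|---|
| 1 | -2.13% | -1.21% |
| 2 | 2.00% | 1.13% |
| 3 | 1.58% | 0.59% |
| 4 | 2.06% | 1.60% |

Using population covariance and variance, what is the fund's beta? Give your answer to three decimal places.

r̄p = 0.8775%,  r̄m = 0.5275%
Cov = Σ(rp − r̄p)(rm − r̄m) / 4 = 1.8035
Var(rm) = Σ(rm − r̄m)² / 4 = 1.1340
β = Cov / Var = 1.8035 / 1.1340 = 1.5904

1.590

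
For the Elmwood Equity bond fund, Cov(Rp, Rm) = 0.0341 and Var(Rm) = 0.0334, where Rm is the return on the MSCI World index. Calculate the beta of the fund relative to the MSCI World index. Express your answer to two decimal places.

1.02

β = Cov(Rp, Rm) / Var(Rm) = 0.0341 / 0.0334 = 1.0210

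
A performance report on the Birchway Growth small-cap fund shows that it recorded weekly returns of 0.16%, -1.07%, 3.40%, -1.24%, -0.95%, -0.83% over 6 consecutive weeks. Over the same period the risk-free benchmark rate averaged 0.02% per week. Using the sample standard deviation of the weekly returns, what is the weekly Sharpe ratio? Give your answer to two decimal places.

-0.06

Mean return μ = -0.530 / 6 = -0.0883%
Σ(r − μ)² = 15.8127; sample σ = √(15.8127/5) = 1.7784%
Sharpe = (μ − rf) / σ = (-0.0883 − 0.02) / 1.7784 = -0.1083 / 1.7784 = -0.0609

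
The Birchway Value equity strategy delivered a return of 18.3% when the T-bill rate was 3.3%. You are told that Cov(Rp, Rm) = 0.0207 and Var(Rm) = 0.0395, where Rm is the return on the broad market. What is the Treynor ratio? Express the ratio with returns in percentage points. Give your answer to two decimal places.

β = Cov / Var = 0.0207 / 0.0395 = 0.5241
Treynor = (Rp − Rf) / β = (18.3% − 3.3%) / 0.5241 = 15.00 / 0.5241 = 28.6205

28.62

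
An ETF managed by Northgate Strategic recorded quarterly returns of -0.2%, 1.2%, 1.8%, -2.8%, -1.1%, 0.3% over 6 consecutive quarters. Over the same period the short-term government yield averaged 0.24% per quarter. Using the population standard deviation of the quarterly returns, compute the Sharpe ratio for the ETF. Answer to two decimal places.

-0.25

r̄ = (-0.2 + 1.2 + 1.8 − 2.8 − 1.1 + 0.3) / 6 = -0.1333%
Σ(r − r̄)² = (-0.2 − (-0.1333))² + (1.2 − (-0.1333))² + … = 13.7533
population σ = √(13.7533 / 6) = √2.2922 = 1.5140%
Sharpe = (r̄ − rf) / σ = (-0.1333 − 0.24) / 1.5140 = -0.3733 / 1.5140 = -0.2466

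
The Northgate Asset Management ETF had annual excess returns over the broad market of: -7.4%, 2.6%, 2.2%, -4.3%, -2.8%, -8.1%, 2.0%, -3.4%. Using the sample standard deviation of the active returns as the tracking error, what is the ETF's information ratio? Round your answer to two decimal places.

Mean return r̄ = -19.20 / 8 = -2.4000%
Σ(r − r̄)² = 127.7800; sample σ = √(127.7800/7) = 4.2725%
IR = r̄ / tracking error = -2.4000 / 4.2725 = -0.5617

-0.56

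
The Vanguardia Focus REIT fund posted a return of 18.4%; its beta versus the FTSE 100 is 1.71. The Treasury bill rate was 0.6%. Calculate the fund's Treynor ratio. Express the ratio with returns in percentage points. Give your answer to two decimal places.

Treynor = (Rp − Rf) / β = (18.4% − 0.6%) / 1.71 = 17.80 / 1.71 = 10.4094

10.41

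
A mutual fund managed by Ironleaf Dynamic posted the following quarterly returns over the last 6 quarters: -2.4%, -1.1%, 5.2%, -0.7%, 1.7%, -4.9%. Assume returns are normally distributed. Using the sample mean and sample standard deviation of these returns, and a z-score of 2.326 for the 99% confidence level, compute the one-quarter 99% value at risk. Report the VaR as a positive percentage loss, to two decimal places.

r̄ = (-2.4 − 1.1 + 5.2 − 0.7 + 1.7 − 4.9) / 6 = -2.20 / 6 = -0.3667%
Σ(r − r̄)² = 60.5933; sample σ = √(60.5933/5) = 3.4812%
VaR = −(r̄ − z·σ) = −(-0.3667 − 2.326 × 3.4812) = −(-8.4640) = 8.4640%

8.46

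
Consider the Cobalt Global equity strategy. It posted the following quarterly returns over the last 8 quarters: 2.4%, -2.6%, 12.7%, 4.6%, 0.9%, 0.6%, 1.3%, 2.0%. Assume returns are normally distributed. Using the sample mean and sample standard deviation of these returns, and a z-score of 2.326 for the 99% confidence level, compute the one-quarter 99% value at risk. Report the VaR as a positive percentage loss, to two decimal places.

μ = (2.4 − 2.6 + 12.7 + 4.6 + 0.9 + 0.6 + 1.3 + 2) / 8 = 21.90 / 8 = 2.7375%
Sample σ = √[Σ(r − μ)² / 7] = √[141.8788 / 7] = √20.2684 = 4.5020%
VaR = −(μ − z·σ) = −(2.7375 − 2.326 × 4.5020) = −(-7.7342) = 7.7342%

7.73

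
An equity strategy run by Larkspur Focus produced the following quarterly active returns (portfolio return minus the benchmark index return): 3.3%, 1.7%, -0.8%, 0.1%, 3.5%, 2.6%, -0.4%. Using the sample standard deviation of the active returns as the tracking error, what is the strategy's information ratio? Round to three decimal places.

Mean return r̄ = 10.00 / 7 = 1.4286%
Σ(r − r̄)² = (3.3 − 1.4286)² + (1.7 − 1.4286)² + (-0.8 − 1.4286)² + … = 19.3143
σ = √[19.3143 / 6] = 1.7942%
IR = r̄ / tracking error = 1.4286 / 1.7942 = 0.7962

0.796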